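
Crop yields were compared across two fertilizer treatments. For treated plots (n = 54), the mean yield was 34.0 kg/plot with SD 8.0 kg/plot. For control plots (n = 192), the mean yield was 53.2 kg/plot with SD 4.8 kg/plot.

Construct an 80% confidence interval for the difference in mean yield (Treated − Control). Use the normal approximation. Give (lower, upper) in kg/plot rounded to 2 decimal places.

(-20.66, -17.74)

Standard errors of each mean: 8.0/√54 = 1.0887 and 4.8/√192 = 0.3464.
SE(x̄₁ − x̄₂) = √(1.0887² + 0.3464²) = 1.1425 for independent samples with unequal variances.
With z* = 1.282, the margin is 1.282 × 1.1425 = 1.4647.
x̄₁ − x̄₂ = 34.0 − 53.2 = -19.2000; the interval is -19.2000 ± 1.4647 = (-20.66, -17.74).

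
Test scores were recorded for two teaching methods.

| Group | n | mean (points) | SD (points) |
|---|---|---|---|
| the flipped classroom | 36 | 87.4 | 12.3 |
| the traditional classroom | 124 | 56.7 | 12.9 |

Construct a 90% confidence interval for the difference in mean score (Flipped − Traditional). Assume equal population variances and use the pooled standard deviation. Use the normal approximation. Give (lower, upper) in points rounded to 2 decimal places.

(26.72, 34.68)

Pooled variance s_p² = [35·12.3² + 123·12.9²] / (36+124−2) = 163.0606, so s_p = 12.7695.
SE_diff = s_p·√(1/n₁ + 1/n₂) = 12.7695·√(1/36 + 1/124) = 2.4175.
z* = 1.645; margin = 1.645 × 2.4175 = 3.9768.
Difference = 87.4 − 56.7 = 30.7000.
30.7000 ± 3.9768 → (26.72, 34.68).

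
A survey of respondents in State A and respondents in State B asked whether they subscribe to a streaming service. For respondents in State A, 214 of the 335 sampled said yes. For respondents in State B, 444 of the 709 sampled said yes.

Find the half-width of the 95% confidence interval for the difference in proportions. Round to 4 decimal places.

p̂₁ = 214/335 = 0.6388 and p̂₂ = 444/709 = 0.6262.
SE₁ = √(p̂₁(1−p̂₁)/n₁) = √(0.6388·0.3612/335) = 0.02624; SE₂ = √(0.6262·0.3738/709) = 0.01817.
Independent samples: SE of the difference = √(SE₁² + SE₂²) = √(0.0006885376 + 0.0003301489) = 0.03192.
z* for 95% confidence is 1.960, so the margin of error is 1.960 × 0.03192 = 0.06256.

0.0626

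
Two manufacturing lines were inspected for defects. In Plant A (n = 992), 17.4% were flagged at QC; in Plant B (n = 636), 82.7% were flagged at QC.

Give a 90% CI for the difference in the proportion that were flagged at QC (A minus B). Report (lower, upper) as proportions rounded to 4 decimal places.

The two standard errors are √(0.1740×0.8260/992) = 0.01204 and √(0.8270×0.1730/636) = 0.01500.
Because the samples are independent, SE_diff = √(0.01204² + 0.01500²) = 0.01923.
Using z* = 1.645 for 90%, ME = 1.645 × 0.01923 = 0.03163.
p̂₁ − p̂₂ = -0.6530; interval -0.6530 ± 0.03163 gives (-0.6846, -0.6214).

(-0.6846, -0.6214)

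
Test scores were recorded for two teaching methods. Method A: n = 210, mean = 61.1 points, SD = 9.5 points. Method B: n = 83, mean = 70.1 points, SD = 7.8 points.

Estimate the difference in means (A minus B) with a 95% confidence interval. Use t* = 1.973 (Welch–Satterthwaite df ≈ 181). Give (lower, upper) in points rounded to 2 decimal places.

Per-group SEs: s₁/√n₁ = 9.5/√210 = 0.6556, s₂/√n₂ = 7.8/√83 = 0.8562.
Unpooled SE of the difference: √(0.42981136 + 0.73307844) = 1.0784.
Margin of error = t* · SE = 1.973 × 1.0784 = 2.1277.
x̄₁ − x̄₂ = 61.1 − 70.1 = -9.0000.
CI: -9.0000 ± 2.1277 = (-11.13, -6.87).

(-11.13, -6.87)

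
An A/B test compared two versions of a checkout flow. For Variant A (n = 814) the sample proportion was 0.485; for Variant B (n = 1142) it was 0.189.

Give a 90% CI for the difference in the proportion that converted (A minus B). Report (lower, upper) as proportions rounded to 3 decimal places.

SE₁ = √(p̂₁(1−p̂₁)/n₁) = √(0.4850·0.5150/814) = 0.01752; SE₂ = √(0.1890·0.8110/1142) = 0.01159.
Independent samples: SE of the difference = √(SE₁² + SE₂²) = √(0.0003069504 + 0.0001343281) = 0.02101.
z* for 90% confidence is 1.645, so the margin of error is 1.645 × 0.02101 = 0.03456.
Point estimate p̂₁ − p̂₂ = 0.4850 − 0.1890 = 0.2960.
0.2960 ± 0.03456 → (0.261, 0.331).

(0.261, 0.331)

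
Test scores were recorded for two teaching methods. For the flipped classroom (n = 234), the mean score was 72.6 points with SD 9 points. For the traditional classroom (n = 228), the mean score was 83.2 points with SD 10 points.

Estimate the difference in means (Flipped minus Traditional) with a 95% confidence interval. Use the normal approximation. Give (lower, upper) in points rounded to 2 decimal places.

Standard errors of each mean: 9/√234 = 0.5883 and 10/√228 = 0.6623.
SE(x̄₁ − x̄₂) = √(0.5883² + 0.6623²) = 0.8859 for independent samples with unequal variances.
With z* = 1.960, the margin is 1.960 × 0.8859 = 1.7364.
x̄₁ − x̄₂ = 72.6 − 83.2 = -10.6000; the interval is -10.6000 ± 1.7364 = (-12.34, -8.86).

(-12.34, -8.86)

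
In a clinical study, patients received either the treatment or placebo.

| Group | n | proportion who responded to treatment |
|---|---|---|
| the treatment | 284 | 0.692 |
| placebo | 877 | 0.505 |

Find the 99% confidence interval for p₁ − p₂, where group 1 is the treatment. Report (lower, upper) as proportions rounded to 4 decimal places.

(0.1041, 0.2699)

The two standard errors are √(0.6920×0.3080/284) = 0.02739 and √(0.5050×0.4950/877) = 0.01688.
Because the samples are independent, SE_diff = √(0.02739² + 0.01688²) = 0.03217.
Using z* = 2.576 for 99%, ME = 2.576 × 0.03217 = 0.08287.
p̂₁ − p̂₂ = 0.1870; interval 0.1870 ± 0.08287 gives (0.1041, 0.2699).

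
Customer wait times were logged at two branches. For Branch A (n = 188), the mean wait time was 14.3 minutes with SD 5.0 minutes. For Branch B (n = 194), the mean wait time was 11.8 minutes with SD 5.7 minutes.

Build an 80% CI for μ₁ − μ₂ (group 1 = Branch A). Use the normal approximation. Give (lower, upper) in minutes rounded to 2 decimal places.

(1.80, 3.20)

Per-group SEs: s₁/√n₁ = 5.0/√188 = 0.3647, s₂/√n₂ = 5.7/√194 = 0.4092.
Unpooled SE of the difference: √(0.13300609 + 0.16744464) = 0.5481.
Margin of error = z* · SE = 1.282 × 0.5481 = 0.7027.
x̄₁ − x̄₂ = 14.3 − 11.8 = 2.5000.
CI: 2.5000 ± 0.7027 = (1.80, 3.20).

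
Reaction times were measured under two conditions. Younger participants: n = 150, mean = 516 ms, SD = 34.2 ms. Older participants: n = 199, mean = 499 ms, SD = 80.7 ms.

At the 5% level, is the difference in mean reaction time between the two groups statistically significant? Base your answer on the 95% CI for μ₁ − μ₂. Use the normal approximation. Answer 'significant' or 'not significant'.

significant

SE₁ = s₁/√n₁ = 34.2/√150 = 2.7924; SE₂ = 80.7/√199 = 5.7207.
Independent samples, unequal variances: SE_diff = √(SE₁² + SE₂²) = √(7.79749776 + 32.72640849) = 6.3658.
z* = 1.960, so margin of error = 1.960 × 6.3658 = 12.4770.
Difference in means = 516 − 499 = 17.0000.
17.0000 ± 12.4770 → (4.5230, 29.4770).
The interval (4.5230, 29.4770) does not contain 0, so the difference is significant.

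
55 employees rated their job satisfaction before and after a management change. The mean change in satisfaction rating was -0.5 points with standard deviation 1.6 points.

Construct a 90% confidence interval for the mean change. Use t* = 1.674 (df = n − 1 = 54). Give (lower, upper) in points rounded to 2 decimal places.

(-0.86, -0.14)

Paired design: SE = s_d/√n = 1.6/√55 = 0.2157.
t* = 1.674; margin of error = 1.674 × 0.2157 = 0.3611.
-0.5 ± 0.3611 → (-0.86, -0.14).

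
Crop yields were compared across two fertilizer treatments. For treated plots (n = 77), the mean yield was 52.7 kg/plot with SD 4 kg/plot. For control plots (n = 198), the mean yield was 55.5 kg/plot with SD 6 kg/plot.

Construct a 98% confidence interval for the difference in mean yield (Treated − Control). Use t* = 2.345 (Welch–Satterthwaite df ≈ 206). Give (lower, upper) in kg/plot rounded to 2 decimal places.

SE₁ = s₁/√n₁ = 4/√77 = 0.4558; SE₂ = 6/√198 = 0.4264.
Independent samples, unequal variances: SE_diff = √(SE₁² + SE₂²) = √(0.20775364 + 0.18181696) = 0.6242.
t* = 2.345, so margin of error = 2.345 × 0.6242 = 1.4637.
Difference in means = 52.7 − 55.5 = -2.8000.
-2.8000 ± 1.4637 → (-4.26, -1.34).

(-4.26, -1.34)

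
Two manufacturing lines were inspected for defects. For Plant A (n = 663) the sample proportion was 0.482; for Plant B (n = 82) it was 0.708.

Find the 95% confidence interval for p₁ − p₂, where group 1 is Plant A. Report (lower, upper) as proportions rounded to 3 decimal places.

(-0.332, -0.120)

Each SE is √(p̂(1−p̂)/n): √(0.4820·0.5180/663) = 0.01941 and √(0.7080·0.2920/82) = 0.05021.
SE(p̂₁ − p̂₂) = √(SE₁² + SE₂²) = √(0.0003767481 + 0.0025210441) = 0.05383, since the two samples are independent.
At 95% confidence z* = 1.960; margin = 1.960 × 0.05383 = 0.10551.
The difference is 0.4820 − 0.7080 = -0.2260, so the interval is -0.2260 ± 0.10551 = (-0.332, -0.120).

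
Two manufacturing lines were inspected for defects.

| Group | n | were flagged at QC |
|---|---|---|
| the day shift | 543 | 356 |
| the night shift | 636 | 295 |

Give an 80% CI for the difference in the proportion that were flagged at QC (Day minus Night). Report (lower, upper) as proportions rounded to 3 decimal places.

First, p̂₁ = 356/543 = 0.6556; p̂₂ = 295/636 = 0.4638.
The two standard errors are √(0.6556×0.3444/543) = 0.02039 and √(0.4638×0.5362/636) = 0.01977.
Because the samples are independent, SE_diff = √(0.02039² + 0.01977²) = 0.02840.
Using z* = 1.282 for 80%, ME = 1.282 × 0.02840 = 0.03641.
p̂₁ − p̂₂ = 0.1918; interval 0.1918 ± 0.03641 gives (0.155, 0.228).

(0.155, 0.228)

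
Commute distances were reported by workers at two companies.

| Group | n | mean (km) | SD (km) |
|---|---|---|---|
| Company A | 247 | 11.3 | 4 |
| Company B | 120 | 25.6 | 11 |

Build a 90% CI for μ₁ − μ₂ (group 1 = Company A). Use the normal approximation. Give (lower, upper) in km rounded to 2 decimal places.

SE₁ = s₁/√n₁ = 4/√247 = 0.2545; SE₂ = 11/√120 = 1.0042.
Independent samples, unequal variances: SE_diff = √(SE₁² + SE₂²) = √(0.06477025 + 1.00841764) = 1.0359.
z* = 1.645, so margin of error = 1.645 × 1.0359 = 1.7041.
Difference in means = 11.3 − 25.6 = -14.3000.
-14.3000 ± 1.7041 → (-16.00, -12.60).

(-16.00, -12.60)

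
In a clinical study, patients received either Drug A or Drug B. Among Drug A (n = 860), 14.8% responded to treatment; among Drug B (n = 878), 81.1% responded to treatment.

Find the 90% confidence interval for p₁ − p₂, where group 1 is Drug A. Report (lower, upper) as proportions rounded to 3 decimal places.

The two standard errors are √(0.1480×0.8520/860) = 0.01211 and √(0.8110×0.1890/878) = 0.01321.
Because the samples are independent, SE_diff = √(0.01211² + 0.01321²) = 0.01792.
Using z* = 1.645 for 90%, ME = 1.645 × 0.01792 = 0.02948.
p̂₁ − p̂₂ = -0.6630; interval -0.6630 ± 0.02948 gives (-0.692, -0.634).

(-0.692, -0.634)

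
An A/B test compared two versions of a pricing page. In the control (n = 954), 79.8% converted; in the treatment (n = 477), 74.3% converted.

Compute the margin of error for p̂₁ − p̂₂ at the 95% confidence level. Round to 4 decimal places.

SE₁ = √(p̂₁(1−p̂₁)/n₁) = √(0.7980·0.2020/954) = 0.01300; SE₂ = √(0.7430·0.2570/477) = 0.02001.
Independent samples: SE of the difference = √(SE₁² + SE₂²) = √(0.000169 + 0.0004004001) = 0.02386.
z* for 95% confidence is 1.960, so the margin of error is 1.960 × 0.02386 = 0.04677.

0.0468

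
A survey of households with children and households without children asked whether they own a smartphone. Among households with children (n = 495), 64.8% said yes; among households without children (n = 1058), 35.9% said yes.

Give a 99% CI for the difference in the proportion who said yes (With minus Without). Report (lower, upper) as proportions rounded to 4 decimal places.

(0.2219, 0.3561)

SE₁ = √(p̂₁(1−p̂₁)/n₁) = √(0.6480·0.3520/495) = 0.02147; SE₂ = √(0.3590·0.6410/1058) = 0.01475.
Independent samples: SE of the difference = √(SE₁² + SE₂²) = √(0.0004609609 + 0.0002175625) = 0.02605.
z* for 99% confidence is 2.576, so the margin of error is 2.576 × 0.02605 = 0.06710.
Point estimate p̂₁ − p̂₂ = 0.6480 − 0.3590 = 0.2890.
0.2890 ± 0.06710 → (0.2219, 0.3561).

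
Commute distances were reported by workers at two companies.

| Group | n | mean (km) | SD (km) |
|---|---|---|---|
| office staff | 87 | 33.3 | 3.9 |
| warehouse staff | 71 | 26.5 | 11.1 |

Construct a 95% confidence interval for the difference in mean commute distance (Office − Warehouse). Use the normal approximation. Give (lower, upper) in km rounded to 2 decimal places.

SE₁ = s₁/√n₁ = 3.9/√87 = 0.4181; SE₂ = 11.1/√71 = 1.3173.
Independent samples, unequal variances: SE_diff = √(SE₁² + SE₂²) = √(0.17480761 + 1.73527929) = 1.3821.
z* = 1.960, so margin of error = 1.960 × 1.3821 = 2.7089.
Difference in means = 33.3 − 26.5 = 6.8000.
6.8000 ± 2.7089 → (4.09, 9.51).

(4.09, 9.51)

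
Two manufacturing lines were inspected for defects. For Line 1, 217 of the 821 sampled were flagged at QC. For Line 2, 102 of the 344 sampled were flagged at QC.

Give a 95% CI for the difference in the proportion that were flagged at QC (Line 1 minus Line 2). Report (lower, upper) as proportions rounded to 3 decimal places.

(-0.089, 0.025)

Sample proportions: 217/821 = 0.2643, 102/344 = 0.2965.
Each SE is √(p̂(1−p̂)/n): √(0.2643·0.7357/821) = 0.01539 and √(0.2965·0.7035/344) = 0.02462.
SE(p̂₁ − p̂₂) = √(SE₁² + SE₂²) = √(0.0002368521 + 0.0006061444) = 0.02903, since the two samples are independent.
At 95% confidence z* = 1.960; margin = 1.960 × 0.02903 = 0.05690.
The difference is 0.2643 − 0.2965 = -0.0322, so the interval is -0.0322 ± 0.05690 = (-0.089, 0.025).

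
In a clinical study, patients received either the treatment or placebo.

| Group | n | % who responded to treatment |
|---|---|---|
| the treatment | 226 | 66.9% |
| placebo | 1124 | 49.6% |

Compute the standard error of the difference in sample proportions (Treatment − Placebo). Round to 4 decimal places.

SE₁ = √(p̂₁(1−p̂₁)/n₁) = √(0.6690·0.3310/226) = 0.03130; SE₂ = √(0.4960·0.5040/1124) = 0.01491.
Independent samples: SE of the difference = √(SE₁² + SE₂²) = √(0.00097969 + 0.0002223081) = 0.03467.

0.0347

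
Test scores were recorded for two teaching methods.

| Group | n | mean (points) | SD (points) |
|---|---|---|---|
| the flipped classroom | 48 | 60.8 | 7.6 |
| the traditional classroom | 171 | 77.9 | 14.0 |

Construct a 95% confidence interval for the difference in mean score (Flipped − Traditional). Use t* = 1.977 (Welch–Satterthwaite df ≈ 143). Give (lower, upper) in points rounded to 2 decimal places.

Per-group SEs: s₁/√n₁ = 7.6/√48 = 1.0970, s₂/√n₂ = 14.0/√171 = 1.0706.
Unpooled SE of the difference: √(1.203409 + 1.14618436) = 1.5328.
Margin of error = t* · SE = 1.977 × 1.5328 = 3.0303.
x̄₁ − x̄₂ = 60.8 − 77.9 = -17.1000.
CI: -17.1000 ± 3.0303 = (-20.13, -14.07).

(-20.13, -14.07)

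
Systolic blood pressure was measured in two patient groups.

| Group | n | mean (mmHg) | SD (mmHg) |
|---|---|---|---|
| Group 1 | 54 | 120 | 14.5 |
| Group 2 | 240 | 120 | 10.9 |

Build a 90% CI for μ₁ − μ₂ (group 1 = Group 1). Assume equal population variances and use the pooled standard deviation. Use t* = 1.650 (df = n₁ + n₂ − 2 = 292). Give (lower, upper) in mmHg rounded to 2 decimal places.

(-2.89, 2.89)

s_p = √[((n₁−1)s₁² + (n₂−1)s₂²)/(n₁+n₂−2)] = √[(53·14.5² + 239·10.9²)/292] = 11.6365.
SE = 11.6365·√(1/54 + 1/240) = 1.7526.
With t* = 1.650, margin = 1.650 × 1.7526 = 2.8918.
x̄₁ − x̄₂ = 120 − 120 = 0.0000; interval 0.0000 ± 2.8918 = (-2.89, 2.89).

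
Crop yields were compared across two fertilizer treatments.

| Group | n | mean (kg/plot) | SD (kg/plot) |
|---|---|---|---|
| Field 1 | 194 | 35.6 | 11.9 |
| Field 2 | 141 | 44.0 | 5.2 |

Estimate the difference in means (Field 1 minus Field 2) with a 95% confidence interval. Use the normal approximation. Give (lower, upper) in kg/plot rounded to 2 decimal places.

Per-group SEs: s₁/√n₁ = 11.9/√194 = 0.8544, s₂/√n₂ = 5.2/√141 = 0.4379.
Unpooled SE of the difference: √(0.72999936 + 0.19175641) = 0.9601.
Margin of error = z* · SE = 1.960 × 0.9601 = 1.8818.
x̄₁ − x̄₂ = 35.6 − 44.0 = -8.4000.
CI: -8.4000 ± 1.8818 = (-10.28, -6.52).

(-10.28, -6.52)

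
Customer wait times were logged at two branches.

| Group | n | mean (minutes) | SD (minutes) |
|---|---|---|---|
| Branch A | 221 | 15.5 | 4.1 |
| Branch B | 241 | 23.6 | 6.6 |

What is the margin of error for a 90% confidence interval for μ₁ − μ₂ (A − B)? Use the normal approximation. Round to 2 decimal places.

Per-group SEs: s₁/√n₁ = 4.1/√221 = 0.2758, s₂/√n₂ = 6.6/√241 = 0.4251.
Unpooled SE of the difference: √(0.07606564 + 0.18071001) = 0.5067.
Margin of error = z* · SE = 1.645 × 0.5067 = 0.8335.

0.83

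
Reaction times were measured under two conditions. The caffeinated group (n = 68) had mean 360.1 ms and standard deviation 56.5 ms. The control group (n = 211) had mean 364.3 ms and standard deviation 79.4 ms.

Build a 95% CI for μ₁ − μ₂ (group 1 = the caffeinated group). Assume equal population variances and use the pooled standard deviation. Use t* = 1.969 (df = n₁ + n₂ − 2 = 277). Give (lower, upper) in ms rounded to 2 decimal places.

(-24.66, 16.26)

Pooled variance s_p² = [67·56.5² + 210·79.4²] / (68+211−2) = 5551.6114, so s_p = 74.5091.
SE_diff = s_p·√(1/n₁ + 1/n₂) = 74.5091·√(1/68 + 1/211) = 10.3900.
t* = 1.969; margin = 1.969 × 10.3900 = 20.4579.
Difference = 360.1 − 364.3 = -4.2000.
-4.2000 ± 20.4579 → (-24.66, 16.26).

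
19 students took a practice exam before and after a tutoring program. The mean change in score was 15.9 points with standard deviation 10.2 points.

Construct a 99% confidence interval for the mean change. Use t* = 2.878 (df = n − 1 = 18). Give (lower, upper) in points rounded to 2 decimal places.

Paired design: SE = s_d/√n = 10.2/√19 = 2.3400.
t* = 2.878; margin of error = 2.878 × 2.3400 = 6.7345.
15.9 ± 6.7345 → (9.17, 22.63).

(9.17, 22.63)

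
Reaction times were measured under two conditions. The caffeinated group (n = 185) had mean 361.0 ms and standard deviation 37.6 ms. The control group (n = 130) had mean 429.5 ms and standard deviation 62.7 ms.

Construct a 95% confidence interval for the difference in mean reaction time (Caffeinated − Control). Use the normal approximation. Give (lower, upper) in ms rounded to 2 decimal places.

Per-group SEs: s₁/√n₁ = 37.6/√185 = 2.7644, s₂/√n₂ = 62.7/√130 = 5.4992.
Unpooled SE of the difference: √(7.64190736 + 30.24120064) = 6.1549.
Margin of error = z* · SE = 1.960 × 6.1549 = 12.0636.
x̄₁ − x̄₂ = 361.0 − 429.5 = -68.5000.
CI: -68.5000 ± 12.0636 = (-80.56, -56.44).

(-80.56, -56.44)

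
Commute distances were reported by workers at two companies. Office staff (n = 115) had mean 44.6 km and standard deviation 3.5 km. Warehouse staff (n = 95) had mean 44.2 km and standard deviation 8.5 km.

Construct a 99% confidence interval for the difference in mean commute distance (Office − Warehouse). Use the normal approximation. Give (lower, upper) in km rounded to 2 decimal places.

Standard errors of each mean: 3.5/√115 = 0.3264 and 8.5/√95 = 0.8721.
SE(x̄₁ − x̄₂) = √(0.3264² + 0.8721²) = 0.9312 for independent samples with unequal variances.
With z* = 2.576, the margin is 2.576 × 0.9312 = 2.3988.
x̄₁ − x̄₂ = 44.6 − 44.2 = 0.4000; the interval is 0.4000 ± 2.3988 = (-2.00, 2.80).

(-2.00, 2.80)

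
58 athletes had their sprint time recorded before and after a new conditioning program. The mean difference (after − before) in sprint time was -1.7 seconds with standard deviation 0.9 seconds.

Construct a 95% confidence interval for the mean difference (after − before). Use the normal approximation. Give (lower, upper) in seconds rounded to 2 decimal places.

(-1.93, -1.47)

This is a matched-pairs design, so SE = s_d/√n = 0.9/√58 = 0.1182.
Margin = 1.960 × 0.1182 = 0.2317; the interval is -1.7 ± 0.2317 = (-1.93, -1.47).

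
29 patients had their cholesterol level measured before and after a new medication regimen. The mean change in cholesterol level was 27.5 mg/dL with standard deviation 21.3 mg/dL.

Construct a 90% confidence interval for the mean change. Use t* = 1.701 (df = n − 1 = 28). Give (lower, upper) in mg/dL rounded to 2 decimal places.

This is a matched-pairs design, so SE = s_d/√n = 21.3/√29 = 3.9553.
Margin = 1.701 × 3.9553 = 6.7280; the interval is 27.5 ± 6.7280 = (20.77, 34.23).

(20.77, 34.23)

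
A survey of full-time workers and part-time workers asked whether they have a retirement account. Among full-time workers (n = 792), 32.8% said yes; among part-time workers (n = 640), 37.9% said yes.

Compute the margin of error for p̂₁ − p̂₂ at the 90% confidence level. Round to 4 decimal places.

0.0418

SE₁ = √(p̂₁(1−p̂₁)/n₁) = √(0.3280·0.6720/792) = 0.01668; SE₂ = √(0.3790·0.6210/640) = 0.01918.
Independent samples: SE of the difference = √(SE₁² + SE₂²) = √(0.0002782224 + 0.0003678724) = 0.02542.
z* for 90% confidence is 1.645, so the margin of error is 1.645 × 0.02542 = 0.04182.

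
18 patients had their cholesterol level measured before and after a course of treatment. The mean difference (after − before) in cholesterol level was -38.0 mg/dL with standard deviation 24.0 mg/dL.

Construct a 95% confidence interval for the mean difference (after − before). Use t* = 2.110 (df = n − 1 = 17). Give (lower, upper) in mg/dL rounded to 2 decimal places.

(-49.94, -26.06)

Paired design: SE = s_d/√n = 24.0/√18 = 5.6569.
t* = 2.110; margin of error = 2.110 × 5.6569 = 11.9361.
-38.0 ± 11.9361 → (-49.94, -26.06).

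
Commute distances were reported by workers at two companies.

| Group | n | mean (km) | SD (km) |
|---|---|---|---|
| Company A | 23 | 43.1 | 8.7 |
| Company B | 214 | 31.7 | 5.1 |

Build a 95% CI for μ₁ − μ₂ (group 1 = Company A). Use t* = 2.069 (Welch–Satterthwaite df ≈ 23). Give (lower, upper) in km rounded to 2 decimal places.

SE₁ = s₁/√n₁ = 8.7/√23 = 1.8141; SE₂ = 5.1/√214 = 0.3486.
Independent samples, unequal variances: SE_diff = √(SE₁² + SE₂²) = √(3.29095881 + 0.12152196) = 1.8473.
t* = 2.069, so margin of error = 2.069 × 1.8473 = 3.8221.
Difference in means = 43.1 − 31.7 = 11.4000.
11.4000 ± 3.8221 → (7.58, 15.22).

(7.58, 15.22)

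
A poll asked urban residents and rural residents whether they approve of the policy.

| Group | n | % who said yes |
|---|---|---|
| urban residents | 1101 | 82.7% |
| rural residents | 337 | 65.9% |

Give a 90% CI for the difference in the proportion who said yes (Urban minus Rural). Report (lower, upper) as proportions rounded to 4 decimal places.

SE₁ = √(p̂₁(1−p̂₁)/n₁) = √(0.8270·0.1730/1101) = 0.01140; SE₂ = √(0.6590·0.3410/337) = 0.02582.
Independent samples: SE of the difference = √(SE₁² + SE₂²) = √(0.00012996 + 0.0006666724) = 0.02822.
z* for 90% confidence is 1.645, so the margin of error is 1.645 × 0.02822 = 0.04642.
Point estimate p̂₁ − p̂₂ = 0.8270 − 0.6590 = 0.1680.
0.1680 ± 0.04642 → (0.1216, 0.2144).

(0.1216, 0.2144)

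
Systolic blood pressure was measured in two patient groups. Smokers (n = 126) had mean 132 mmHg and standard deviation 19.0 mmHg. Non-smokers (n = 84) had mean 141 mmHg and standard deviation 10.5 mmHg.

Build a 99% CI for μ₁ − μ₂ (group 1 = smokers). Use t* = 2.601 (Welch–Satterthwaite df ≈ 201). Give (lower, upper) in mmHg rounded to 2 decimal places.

Standard errors of each mean: 19.0/√126 = 1.6927 and 10.5/√84 = 1.1456.
SE(x̄₁ − x̄₂) = √(1.6927² + 1.1456²) = 2.0439 for independent samples with unequal variances.
With t* = 2.601, the margin is 2.601 × 2.0439 = 5.3162.
x̄₁ − x̄₂ = 132 − 141 = -9.0000; the interval is -9.0000 ± 5.3162 = (-14.32, -3.68).

(-14.32, -3.68)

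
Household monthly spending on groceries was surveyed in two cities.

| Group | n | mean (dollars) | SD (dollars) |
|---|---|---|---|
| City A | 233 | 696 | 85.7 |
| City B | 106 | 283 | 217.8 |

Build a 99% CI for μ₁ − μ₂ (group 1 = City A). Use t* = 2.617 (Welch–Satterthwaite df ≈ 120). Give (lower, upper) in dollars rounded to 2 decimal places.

Per-group SEs: s₁/√n₁ = 85.7/√233 = 5.6144, s₂/√n₂ = 217.8/√106 = 21.1546.
Unpooled SE of the difference: √(31.52148736 + 447.51710116) = 21.8870.
Margin of error = t* · SE = 2.617 × 21.8870 = 57.2783.
x̄₁ − x̄₂ = 696 − 283 = 413.0000.
CI: 413.0000 ± 57.2783 = (355.72, 470.28).

(355.72, 470.28)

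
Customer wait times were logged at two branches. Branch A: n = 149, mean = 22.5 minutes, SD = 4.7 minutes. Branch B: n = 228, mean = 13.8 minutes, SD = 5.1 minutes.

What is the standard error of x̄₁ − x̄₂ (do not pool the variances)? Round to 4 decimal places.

0.5122

SE₁ = s₁/√n₁ = 4.7/√149 = 0.3850; SE₂ = 5.1/√228 = 0.3378.
Independent samples, unequal variances: SE_diff = √(SE₁² + SE₂²) = √(0.148225 + 0.11410884) = 0.5122.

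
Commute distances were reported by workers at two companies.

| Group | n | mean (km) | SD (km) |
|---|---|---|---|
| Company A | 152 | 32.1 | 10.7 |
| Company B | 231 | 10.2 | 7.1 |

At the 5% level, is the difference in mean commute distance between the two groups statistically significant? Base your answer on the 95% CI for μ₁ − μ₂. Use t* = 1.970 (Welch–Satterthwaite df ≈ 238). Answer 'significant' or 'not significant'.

Per-group SEs: s₁/√n₁ = 10.7/√152 = 0.8679, s₂/√n₂ = 7.1/√231 = 0.4671.
Unpooled SE of the difference: √(0.75325041 + 0.21818241) = 0.9856.
Margin of error = t* · SE = 1.970 × 0.9856 = 1.9416.
x̄₁ − x̄₂ = 32.1 − 10.2 = 21.9000.
CI: 21.9000 ± 1.9416 = (19.9584, 23.8416).
The interval (19.9584, 23.8416) does not contain 0, so the difference is significant.

significant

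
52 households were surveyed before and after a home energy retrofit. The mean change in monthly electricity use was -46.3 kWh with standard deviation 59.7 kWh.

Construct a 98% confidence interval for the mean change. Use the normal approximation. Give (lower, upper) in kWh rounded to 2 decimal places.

(-65.56, -27.04)

Paired design: SE = s_d/√n = 59.7/√52 = 8.2789.
z* = 2.326; margin of error = 2.326 × 8.2789 = 19.2567.
-46.3 ± 19.2567 → (-65.56, -27.04).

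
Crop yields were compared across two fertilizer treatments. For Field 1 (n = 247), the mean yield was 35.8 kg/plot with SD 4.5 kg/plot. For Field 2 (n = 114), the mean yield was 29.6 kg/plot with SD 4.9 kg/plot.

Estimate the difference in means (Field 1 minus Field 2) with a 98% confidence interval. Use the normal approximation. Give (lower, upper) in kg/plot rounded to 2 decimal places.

(4.94, 7.46)

SE₁ = s₁/√n₁ = 4.5/√247 = 0.2863; SE₂ = 4.9/√114 = 0.4589.
Independent samples, unequal variances: SE_diff = √(SE₁² + SE₂²) = √(0.08196769 + 0.21058921) = 0.5409.
z* = 2.326, so margin of error = 2.326 × 0.5409 = 1.2581.
Difference in means = 35.8 − 29.6 = 6.2000.
6.2000 ± 1.2581 → (4.94, 7.46).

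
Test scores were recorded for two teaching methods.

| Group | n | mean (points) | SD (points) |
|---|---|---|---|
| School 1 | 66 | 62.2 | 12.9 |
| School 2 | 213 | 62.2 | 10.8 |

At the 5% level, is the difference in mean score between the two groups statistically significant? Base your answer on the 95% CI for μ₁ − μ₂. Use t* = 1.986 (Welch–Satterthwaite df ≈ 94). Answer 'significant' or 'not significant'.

Standard errors of each mean: 12.9/√66 = 1.5879 and 10.8/√213 = 0.7400.
SE(x̄₁ − x̄₂) = √(1.5879² + 0.7400²) = 1.7519 for independent samples with unequal variances.
With t* = 1.986, the margin is 1.986 × 1.7519 = 3.4793.
x̄₁ − x̄₂ = 62.2 − 62.2 = 0.0000; the interval is 0.0000 ± 3.4793 = (-3.4793, 3.4793).
The interval (-3.4793, 3.4793) contains 0, so the difference is not significant.

not significant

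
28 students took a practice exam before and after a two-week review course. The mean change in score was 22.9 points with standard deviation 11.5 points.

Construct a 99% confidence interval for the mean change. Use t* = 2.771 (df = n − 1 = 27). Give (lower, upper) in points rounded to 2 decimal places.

(16.88, 28.92)

This is a matched-pairs design, so SE = s_d/√n = 11.5/√28 = 2.1733.
Margin = 2.771 × 2.1733 = 6.0222; the interval is 22.9 ± 6.0222 = (16.88, 28.92).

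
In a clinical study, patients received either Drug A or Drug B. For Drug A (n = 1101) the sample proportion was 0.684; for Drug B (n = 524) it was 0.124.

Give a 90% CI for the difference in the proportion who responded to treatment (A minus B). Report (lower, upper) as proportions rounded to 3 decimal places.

(0.527, 0.593)

The two standard errors are √(0.6840×0.3160/1101) = 0.01401 and √(0.1240×0.8760/524) = 0.01440.
Because the samples are independent, SE_diff = √(0.01401² + 0.01440²) = 0.02009.
Using z* = 1.645 for 90%, ME = 1.645 × 0.02009 = 0.03305.
p̂₁ − p̂₂ = 0.5600; interval 0.5600 ± 0.03305 gives (0.527, 0.593).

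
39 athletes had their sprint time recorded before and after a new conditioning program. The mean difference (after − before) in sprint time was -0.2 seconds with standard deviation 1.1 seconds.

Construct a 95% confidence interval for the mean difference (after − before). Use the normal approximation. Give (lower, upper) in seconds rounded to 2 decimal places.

(-0.55, 0.15)

This is a matched-pairs design, so SE = s_d/√n = 1.1/√39 = 0.1761.
Margin = 1.960 × 0.1761 = 0.3452; the interval is -0.2 ± 0.3452 = (-0.55, 0.15).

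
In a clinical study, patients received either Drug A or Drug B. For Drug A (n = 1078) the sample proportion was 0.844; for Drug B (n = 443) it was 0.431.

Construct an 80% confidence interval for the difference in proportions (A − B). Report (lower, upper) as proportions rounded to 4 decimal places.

SE₁ = √(p̂₁(1−p̂₁)/n₁) = √(0.8440·0.1560/1078) = 0.01105; SE₂ = √(0.4310·0.5690/443) = 0.02353.
Independent samples: SE of the difference = √(SE₁² + SE₂²) = √(0.0001221025 + 0.0005536609) = 0.02600.
z* for 80% confidence is 1.282, so the margin of error is 1.282 × 0.02600 = 0.03333.
Point estimate p̂₁ − p̂₂ = 0.8440 − 0.4310 = 0.4130.
0.4130 ± 0.03333 → (0.3797, 0.4463).

(0.3797, 0.4463)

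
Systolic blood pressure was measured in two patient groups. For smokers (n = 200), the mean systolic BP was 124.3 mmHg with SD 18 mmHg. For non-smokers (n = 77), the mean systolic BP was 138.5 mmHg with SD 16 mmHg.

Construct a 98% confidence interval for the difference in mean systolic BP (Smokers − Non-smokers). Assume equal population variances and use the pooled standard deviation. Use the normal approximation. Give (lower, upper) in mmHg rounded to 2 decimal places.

Pooled variance s_p² = [199·18² + 76·16²] / (200+77−2) = 305.2073, so s_p = 17.4702.
SE_diff = s_p·√(1/n₁ + 1/n₂) = 17.4702·√(1/200 + 1/77) = 2.3430.
z* = 2.326; margin = 2.326 × 2.3430 = 5.4498.
Difference = 124.3 − 138.5 = -14.2000.
-14.2000 ± 5.4498 → (-19.65, -8.75).

(-19.65, -8.75)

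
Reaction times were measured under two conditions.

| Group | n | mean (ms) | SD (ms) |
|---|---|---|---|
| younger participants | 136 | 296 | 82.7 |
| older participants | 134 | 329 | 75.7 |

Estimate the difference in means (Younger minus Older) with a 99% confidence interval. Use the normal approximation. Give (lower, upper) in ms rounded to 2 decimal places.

(-57.85, -8.15)

SE₁ = s₁/√n₁ = 82.7/√136 = 7.0915; SE₂ = 75.7/√134 = 6.5395.
Independent samples, unequal variances: SE_diff = √(SE₁² + SE₂²) = √(50.28937225 + 42.76506025) = 9.6465.
z* = 2.576, so margin of error = 2.576 × 9.6465 = 24.8494.
Difference in means = 296 − 329 = -33.0000.
-33.0000 ± 24.8494 → (-57.85, -8.15).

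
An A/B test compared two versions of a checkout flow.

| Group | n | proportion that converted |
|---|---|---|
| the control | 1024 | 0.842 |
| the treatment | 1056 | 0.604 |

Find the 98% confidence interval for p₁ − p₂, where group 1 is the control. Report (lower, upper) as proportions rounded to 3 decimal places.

The two standard errors are √(0.8420×0.1580/1024) = 0.01140 and √(0.6040×0.3960/1056) = 0.01505.
Because the samples are independent, SE_diff = √(0.01140² + 0.01505²) = 0.01888.
Using z* = 2.326 for 98%, ME = 2.326 × 0.01888 = 0.04391.
p̂₁ − p̂₂ = 0.2380; interval 0.2380 ± 0.04391 gives (0.194, 0.282).

(0.194, 0.282)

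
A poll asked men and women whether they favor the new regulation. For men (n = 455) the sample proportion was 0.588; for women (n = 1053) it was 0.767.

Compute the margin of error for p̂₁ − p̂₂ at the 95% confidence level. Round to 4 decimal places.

SE₁ = √(p̂₁(1−p̂₁)/n₁) = √(0.5880·0.4120/455) = 0.02307; SE₂ = √(0.7670·0.2330/1053) = 0.01303.
Independent samples: SE of the difference = √(SE₁² + SE₂²) = √(0.0005322249 + 0.0001697809) = 0.02650.
z* for 95% confidence is 1.960, so the margin of error is 1.960 × 0.02650 = 0.05194.

0.0519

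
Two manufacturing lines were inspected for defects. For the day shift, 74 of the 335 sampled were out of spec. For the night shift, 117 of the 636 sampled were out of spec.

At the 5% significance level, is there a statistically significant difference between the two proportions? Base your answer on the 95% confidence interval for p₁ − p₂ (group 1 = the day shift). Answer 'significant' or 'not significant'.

First, p̂₁ = 74/335 = 0.2209; p̂₂ = 117/636 = 0.1840.
The two standard errors are √(0.2209×0.7791/335) = 0.02267 and √(0.1840×0.8160/636) = 0.01536.
Because the samples are independent, SE_diff = √(0.02267² + 0.01536²) = 0.02738.
Using z* = 1.960 for 95%, ME = 1.960 × 0.02738 = 0.05366.
p̂₁ − p̂₂ = 0.0369; interval 0.0369 ± 0.05366 gives (-0.01676, 0.09056).
The interval (-0.01676, 0.09056) contains 0, so the difference is not significant.

not significant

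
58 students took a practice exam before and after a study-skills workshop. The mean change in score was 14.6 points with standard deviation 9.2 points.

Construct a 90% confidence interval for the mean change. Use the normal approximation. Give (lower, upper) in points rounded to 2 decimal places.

Paired design: SE = s_d/√n = 9.2/√58 = 1.2080.
z* = 1.645; margin of error = 1.645 × 1.2080 = 1.9872.
14.6 ± 1.9872 → (12.61, 16.59).

(12.61, 16.59)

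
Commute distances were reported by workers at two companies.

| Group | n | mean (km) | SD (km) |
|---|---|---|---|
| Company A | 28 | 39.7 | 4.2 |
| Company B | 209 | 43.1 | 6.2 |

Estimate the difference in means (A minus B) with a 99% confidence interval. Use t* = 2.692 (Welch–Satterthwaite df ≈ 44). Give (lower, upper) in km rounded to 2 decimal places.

Per-group SEs: s₁/√n₁ = 4.2/√28 = 0.7937, s₂/√n₂ = 6.2/√209 = 0.4289.
Unpooled SE of the difference: √(0.62995969 + 0.18395521) = 0.9022.
Margin of error = t* · SE = 2.692 × 0.9022 = 2.4287.
x̄₁ − x̄₂ = 39.7 − 43.1 = -3.4000.
CI: -3.4000 ± 2.4287 = (-5.83, -0.97).

(-5.83, -0.97)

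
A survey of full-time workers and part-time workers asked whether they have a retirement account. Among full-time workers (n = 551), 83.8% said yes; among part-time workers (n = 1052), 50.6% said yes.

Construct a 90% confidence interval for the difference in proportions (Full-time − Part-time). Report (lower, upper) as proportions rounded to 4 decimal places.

The two standard errors are √(0.8380×0.1620/551) = 0.01570 and √(0.5060×0.4940/1052) = 0.01541.
Because the samples are independent, SE_diff = √(0.01570² + 0.01541²) = 0.02200.
Using z* = 1.645 for 90%, ME = 1.645 × 0.02200 = 0.03619.
p̂₁ − p̂₂ = 0.3320; interval 0.3320 ± 0.03619 gives (0.2958, 0.3682).

(0.2958, 0.3682)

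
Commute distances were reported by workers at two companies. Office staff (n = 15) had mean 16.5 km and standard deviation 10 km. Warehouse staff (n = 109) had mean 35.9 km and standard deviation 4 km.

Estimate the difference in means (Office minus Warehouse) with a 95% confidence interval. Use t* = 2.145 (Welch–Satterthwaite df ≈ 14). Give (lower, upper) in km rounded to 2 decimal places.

(-25.00, -13.80)

Standard errors of each mean: 10/√15 = 2.5820 and 4/√109 = 0.3831.
SE(x̄₁ − x̄₂) = √(2.5820² + 0.3831²) = 2.6103 for independent samples with unequal variances.
With t* = 2.145, the margin is 2.145 × 2.6103 = 5.5991.
x̄₁ − x̄₂ = 16.5 − 35.9 = -19.4000; the interval is -19.4000 ± 5.5991 = (-25.00, -13.80).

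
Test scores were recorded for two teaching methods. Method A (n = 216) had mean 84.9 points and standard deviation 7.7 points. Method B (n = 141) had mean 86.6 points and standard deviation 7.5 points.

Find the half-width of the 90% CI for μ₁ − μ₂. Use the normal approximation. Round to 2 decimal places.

Per-group SEs: s₁/√n₁ = 7.7/√216 = 0.5239, s₂/√n₂ = 7.5/√141 = 0.6316.
Unpooled SE of the difference: √(0.27447121 + 0.39891856) = 0.8206.
Margin of error = z* · SE = 1.645 × 0.8206 = 1.3499.

1.35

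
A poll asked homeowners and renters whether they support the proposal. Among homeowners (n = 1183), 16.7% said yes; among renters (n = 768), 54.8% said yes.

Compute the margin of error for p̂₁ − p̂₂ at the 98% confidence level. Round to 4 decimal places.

SE₁ = √(p̂₁(1−p̂₁)/n₁) = √(0.1670·0.8330/1183) = 0.01084; SE₂ = √(0.5480·0.4520/768) = 0.01796.
Independent samples: SE of the difference = √(SE₁² + SE₂²) = √(0.0001175056 + 0.0003225616) = 0.02098.
z* for 98% confidence is 2.326, so the margin of error is 2.326 × 0.02098 = 0.04880.

0.0488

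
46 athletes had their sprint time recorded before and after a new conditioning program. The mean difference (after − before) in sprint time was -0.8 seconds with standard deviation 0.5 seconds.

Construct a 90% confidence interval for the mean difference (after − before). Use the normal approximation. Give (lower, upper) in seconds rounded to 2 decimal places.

(-0.92, -0.68)

This is a matched-pairs design, so SE = s_d/√n = 0.5/√46 = 0.0737.
Margin = 1.645 × 0.0737 = 0.1212; the interval is -0.8 ± 0.1212 = (-0.92, -0.68).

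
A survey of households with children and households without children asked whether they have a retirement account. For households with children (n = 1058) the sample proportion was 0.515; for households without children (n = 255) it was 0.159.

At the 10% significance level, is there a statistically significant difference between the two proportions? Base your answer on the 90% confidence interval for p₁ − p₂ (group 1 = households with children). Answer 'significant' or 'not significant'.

SE₁ = √(p̂₁(1−p̂₁)/n₁) = √(0.5150·0.4850/1058) = 0.01536; SE₂ = √(0.1590·0.8410/255) = 0.02290.
Independent samples: SE of the difference = √(SE₁² + SE₂²) = √(0.0002359296 + 0.00052441) = 0.02757.
z* for 90% confidence is 1.645, so the margin of error is 1.645 × 0.02757 = 0.04535.
Point estimate p̂₁ − p̂₂ = 0.5150 − 0.1590 = 0.3560.
0.3560 ± 0.04535 → (0.31065, 0.40135).
The interval (0.31065, 0.40135) does not contain 0, so the difference is significant.

significant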